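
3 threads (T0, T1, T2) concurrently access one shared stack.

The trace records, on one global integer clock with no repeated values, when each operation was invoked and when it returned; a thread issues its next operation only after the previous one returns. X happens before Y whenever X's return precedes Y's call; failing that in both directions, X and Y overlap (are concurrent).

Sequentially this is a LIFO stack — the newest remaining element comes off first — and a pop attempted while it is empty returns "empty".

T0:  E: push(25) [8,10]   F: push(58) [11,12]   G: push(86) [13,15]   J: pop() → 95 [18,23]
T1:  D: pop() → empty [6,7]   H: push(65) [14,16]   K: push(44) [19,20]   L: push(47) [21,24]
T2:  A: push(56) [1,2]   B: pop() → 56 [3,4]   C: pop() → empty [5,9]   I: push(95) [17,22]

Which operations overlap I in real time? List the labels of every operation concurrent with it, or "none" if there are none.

J, K, L

overlap test against I [17,22]: concurrent iff the interval meets 17..22
A [1,2]: before
B [3,4]: before
C [5,9]: before
D [6,7]: before
E [8,10]: before
F [11,12]: before
G [13,15]: before
H [14,16]: before
J [18,23]: concurrent
K [19,20]: concurrent
L [21,24]: concurrent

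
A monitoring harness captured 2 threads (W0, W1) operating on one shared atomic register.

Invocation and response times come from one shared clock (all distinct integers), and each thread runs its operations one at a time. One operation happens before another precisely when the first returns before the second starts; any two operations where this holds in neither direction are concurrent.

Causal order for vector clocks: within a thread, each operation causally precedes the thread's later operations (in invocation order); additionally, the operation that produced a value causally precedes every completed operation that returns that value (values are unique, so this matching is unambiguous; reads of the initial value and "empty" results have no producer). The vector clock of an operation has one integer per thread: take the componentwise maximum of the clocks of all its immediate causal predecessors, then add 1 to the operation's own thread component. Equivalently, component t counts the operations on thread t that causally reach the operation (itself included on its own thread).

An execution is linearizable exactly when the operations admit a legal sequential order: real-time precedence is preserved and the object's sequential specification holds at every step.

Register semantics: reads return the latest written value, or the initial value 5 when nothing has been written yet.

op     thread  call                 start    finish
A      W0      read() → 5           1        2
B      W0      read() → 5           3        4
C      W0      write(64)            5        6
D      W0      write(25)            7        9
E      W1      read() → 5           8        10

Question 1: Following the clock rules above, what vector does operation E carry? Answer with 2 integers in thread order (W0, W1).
(0, 1)

root op E, invoked 8: fresh clock plus W1's own tick → (0, 1)
root op A, invoked 1: fresh clock plus W0's own tick → (1, 0)
VC(B, invoked at 3): max of VC(A)=(1, 0), then +1 on thread W0 → (2, 0)
VC(C, invoked at 5): max of VC(B)=(2, 0), then +1 on thread W0 → (3, 0)
VC(D, invoked at 7): max of VC(C)=(3, 0), then +1 on thread W0 → (4, 0)
target: VC(E) = (0, 1)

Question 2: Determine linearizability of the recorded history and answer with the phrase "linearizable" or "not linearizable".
not linearizable

cut after 9 events: linearizable; cut after 10 events (E responds, time 10): not linearizable
all 2 real-time-respecting orders fail — 5 completed atomic register operations, no legal replay
take A, B, C, D, E: step 5 already fails, because E read() → 5 cannot occur there
take A, B, C, E, D: step 4 already fails, because E read() → 5 cannot occur there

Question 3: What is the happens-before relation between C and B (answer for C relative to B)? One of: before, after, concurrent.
after

C spans [5,6], B spans [3,4]
resp(B)=4 < inv(C)=5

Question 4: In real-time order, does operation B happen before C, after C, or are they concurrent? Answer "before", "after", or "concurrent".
before

B spans [3,4], C spans [5,6]
resp(B)=4 < inv(C)=5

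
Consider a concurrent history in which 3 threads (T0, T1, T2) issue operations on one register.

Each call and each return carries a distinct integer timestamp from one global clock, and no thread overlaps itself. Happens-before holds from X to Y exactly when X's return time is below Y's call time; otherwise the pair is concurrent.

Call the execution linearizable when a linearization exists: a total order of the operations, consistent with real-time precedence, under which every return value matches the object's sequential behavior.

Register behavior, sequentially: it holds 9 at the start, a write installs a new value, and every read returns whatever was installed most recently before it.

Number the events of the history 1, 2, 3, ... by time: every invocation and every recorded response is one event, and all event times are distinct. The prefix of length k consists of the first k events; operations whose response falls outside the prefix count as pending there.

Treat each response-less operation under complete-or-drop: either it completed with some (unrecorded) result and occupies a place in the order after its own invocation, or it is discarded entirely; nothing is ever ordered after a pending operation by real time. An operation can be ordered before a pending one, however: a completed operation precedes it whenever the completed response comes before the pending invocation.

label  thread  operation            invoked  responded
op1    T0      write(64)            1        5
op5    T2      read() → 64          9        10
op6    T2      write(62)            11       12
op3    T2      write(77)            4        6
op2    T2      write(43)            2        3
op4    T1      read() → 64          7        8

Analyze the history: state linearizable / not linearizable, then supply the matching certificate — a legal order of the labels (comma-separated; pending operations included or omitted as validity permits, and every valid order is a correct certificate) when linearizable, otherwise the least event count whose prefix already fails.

1. op2 write(43), leaving value 43
2. op3 write(77), leaving value 77
3. op1 write(64), leaving value 64
4. op4 read() → 64, leaving value 64
5. op5 read() → 64, leaving value 64
6. op6 write(62), leaving value 62

linearizable — witness: op2, op3, op1, op4, op5, op6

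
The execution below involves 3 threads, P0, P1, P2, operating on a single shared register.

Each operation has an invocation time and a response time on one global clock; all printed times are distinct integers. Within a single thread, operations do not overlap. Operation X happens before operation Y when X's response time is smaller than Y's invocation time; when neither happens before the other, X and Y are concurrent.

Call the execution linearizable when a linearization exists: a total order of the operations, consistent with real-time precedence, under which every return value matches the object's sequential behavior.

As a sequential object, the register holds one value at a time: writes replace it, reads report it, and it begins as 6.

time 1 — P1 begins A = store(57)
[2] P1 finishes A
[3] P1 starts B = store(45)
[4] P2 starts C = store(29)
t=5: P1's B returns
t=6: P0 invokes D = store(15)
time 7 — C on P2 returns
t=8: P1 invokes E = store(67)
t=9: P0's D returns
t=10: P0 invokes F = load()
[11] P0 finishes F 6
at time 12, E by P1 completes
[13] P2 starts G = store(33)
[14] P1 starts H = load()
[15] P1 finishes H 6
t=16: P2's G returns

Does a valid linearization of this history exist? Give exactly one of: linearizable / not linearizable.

prefix check: 1..10 passes, 1..11 fails once F's time-11 response joins
every one of the 3 real-time-consistent orders over 5 completed register ops fails the sequential spec
completion choices over the 1 pending operation (E) were checked; none helps
for example A, B, C, D, F (pending dropped) fails at step 5: F load() → 6 is not legal there
for example A, B, D, C, F (pending dropped) fails at step 5: F load() → 6 is not legal there

not linearizable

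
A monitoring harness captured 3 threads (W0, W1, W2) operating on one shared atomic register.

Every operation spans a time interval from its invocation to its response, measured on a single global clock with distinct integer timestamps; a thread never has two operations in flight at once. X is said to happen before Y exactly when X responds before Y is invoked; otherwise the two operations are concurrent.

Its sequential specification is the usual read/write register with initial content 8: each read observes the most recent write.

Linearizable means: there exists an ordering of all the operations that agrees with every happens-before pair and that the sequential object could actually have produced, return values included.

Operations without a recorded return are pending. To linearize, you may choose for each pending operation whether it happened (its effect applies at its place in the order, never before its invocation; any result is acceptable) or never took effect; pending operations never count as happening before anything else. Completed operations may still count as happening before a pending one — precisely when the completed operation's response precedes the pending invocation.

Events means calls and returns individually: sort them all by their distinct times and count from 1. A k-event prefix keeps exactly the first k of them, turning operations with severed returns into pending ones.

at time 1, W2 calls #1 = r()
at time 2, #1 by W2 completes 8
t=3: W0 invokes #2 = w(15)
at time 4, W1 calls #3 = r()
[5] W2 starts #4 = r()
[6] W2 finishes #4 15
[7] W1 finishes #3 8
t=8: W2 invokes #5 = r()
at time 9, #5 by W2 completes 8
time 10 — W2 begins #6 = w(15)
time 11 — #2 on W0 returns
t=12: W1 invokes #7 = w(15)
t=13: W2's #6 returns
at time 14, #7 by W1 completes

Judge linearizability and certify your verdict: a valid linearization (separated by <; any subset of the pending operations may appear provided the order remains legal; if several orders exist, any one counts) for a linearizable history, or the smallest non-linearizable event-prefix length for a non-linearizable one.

through event 8 a valid linearization exists; event 9 (#5 responding at time 9) ends that
checked exhaustively: 2 real-time-consistent orders of 4 completed operations, zero legal atomic register replays
include/drop combinations of the 1 pending operation (#2) were all tried; none helps
sample order #1, #3, #4, #5 (pending dropped) stalls at step 3 — #4 r() → 15 has no legal effect
sample order #1, #4, #3, #5 (pending dropped) stalls at step 2 — #4 r() → 15 has no legal effect

not linearizable — minimal violating prefix: 9 events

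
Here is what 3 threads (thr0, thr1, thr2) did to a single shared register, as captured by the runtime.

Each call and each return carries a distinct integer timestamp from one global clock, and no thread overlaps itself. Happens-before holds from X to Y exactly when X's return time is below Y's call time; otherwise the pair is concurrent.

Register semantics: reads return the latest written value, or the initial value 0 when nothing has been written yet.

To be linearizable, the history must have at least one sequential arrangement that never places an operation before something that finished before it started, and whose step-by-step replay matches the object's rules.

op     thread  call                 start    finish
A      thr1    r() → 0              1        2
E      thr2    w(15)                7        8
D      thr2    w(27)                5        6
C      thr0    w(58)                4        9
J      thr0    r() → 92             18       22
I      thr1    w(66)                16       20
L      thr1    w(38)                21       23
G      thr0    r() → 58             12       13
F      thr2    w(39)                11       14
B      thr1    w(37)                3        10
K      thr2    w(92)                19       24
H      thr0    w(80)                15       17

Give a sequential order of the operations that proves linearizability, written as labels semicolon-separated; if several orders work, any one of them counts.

A; B; D; E; C; G; F; H; I; K; J; L

step 1: A r() → 0 — value 0
step 2: B w(37) — value 37
step 3: D w(27) — value 27
step 4: E w(15) — value 15
step 5: C w(58) — value 58
step 6: G r() → 58 — value 58
step 7: F w(39) — value 39
step 8: H w(80) — value 80
step 9: I w(66) — value 66
step 10: K w(92) — value 92
step 11: J r() → 92 — value 92
step 12: L w(38) — value 38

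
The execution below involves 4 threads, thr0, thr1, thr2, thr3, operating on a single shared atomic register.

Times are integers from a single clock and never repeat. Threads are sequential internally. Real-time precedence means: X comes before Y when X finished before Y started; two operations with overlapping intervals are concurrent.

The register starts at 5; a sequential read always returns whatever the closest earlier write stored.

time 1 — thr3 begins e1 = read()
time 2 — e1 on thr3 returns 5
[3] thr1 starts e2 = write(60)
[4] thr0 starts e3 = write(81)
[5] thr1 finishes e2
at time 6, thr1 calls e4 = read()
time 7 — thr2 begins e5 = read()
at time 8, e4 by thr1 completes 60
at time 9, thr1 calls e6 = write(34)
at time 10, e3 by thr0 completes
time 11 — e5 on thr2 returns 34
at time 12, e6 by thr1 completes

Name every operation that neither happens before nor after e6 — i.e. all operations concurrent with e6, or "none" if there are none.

e3, e5

e6 spans [9,12]: anything still running between times 9 and 12 counts as concurrent
e1 [1,2]: before
e2 [3,5]: before
e3 [4,10]: concurrent
e4 [6,8]: before
e5 [7,11]: concurrent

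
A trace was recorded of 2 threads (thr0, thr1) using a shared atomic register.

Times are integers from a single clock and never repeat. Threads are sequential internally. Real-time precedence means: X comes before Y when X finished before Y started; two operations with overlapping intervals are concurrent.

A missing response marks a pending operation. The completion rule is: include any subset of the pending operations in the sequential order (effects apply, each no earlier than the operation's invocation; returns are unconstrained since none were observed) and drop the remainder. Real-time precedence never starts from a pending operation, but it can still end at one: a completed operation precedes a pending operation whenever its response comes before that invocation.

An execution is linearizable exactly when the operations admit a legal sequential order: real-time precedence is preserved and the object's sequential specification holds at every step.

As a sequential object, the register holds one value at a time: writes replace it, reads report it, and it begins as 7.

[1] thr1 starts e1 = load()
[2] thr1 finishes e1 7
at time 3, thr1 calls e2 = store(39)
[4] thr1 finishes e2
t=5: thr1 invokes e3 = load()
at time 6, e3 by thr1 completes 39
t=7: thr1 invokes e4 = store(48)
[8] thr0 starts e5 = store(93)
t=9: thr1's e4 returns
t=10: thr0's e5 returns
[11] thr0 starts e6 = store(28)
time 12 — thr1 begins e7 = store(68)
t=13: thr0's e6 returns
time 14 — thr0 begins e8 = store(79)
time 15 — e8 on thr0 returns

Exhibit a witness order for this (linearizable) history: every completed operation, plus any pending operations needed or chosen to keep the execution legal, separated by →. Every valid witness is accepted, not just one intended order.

e1 → e2 → e3 → e4 → e5 → e6 → e7 → e8

step 1: e1 load() → 7 — value 7
step 2: e2 store(39) — value 39
step 3: e3 load() → 39 — value 39
step 4: e4 store(48) — value 48
step 5: e5 store(93) — value 93
step 6: e6 store(28) — value 28
step 7: e7 store(68) (pending, included) — value 68
step 8: e8 store(79) — value 79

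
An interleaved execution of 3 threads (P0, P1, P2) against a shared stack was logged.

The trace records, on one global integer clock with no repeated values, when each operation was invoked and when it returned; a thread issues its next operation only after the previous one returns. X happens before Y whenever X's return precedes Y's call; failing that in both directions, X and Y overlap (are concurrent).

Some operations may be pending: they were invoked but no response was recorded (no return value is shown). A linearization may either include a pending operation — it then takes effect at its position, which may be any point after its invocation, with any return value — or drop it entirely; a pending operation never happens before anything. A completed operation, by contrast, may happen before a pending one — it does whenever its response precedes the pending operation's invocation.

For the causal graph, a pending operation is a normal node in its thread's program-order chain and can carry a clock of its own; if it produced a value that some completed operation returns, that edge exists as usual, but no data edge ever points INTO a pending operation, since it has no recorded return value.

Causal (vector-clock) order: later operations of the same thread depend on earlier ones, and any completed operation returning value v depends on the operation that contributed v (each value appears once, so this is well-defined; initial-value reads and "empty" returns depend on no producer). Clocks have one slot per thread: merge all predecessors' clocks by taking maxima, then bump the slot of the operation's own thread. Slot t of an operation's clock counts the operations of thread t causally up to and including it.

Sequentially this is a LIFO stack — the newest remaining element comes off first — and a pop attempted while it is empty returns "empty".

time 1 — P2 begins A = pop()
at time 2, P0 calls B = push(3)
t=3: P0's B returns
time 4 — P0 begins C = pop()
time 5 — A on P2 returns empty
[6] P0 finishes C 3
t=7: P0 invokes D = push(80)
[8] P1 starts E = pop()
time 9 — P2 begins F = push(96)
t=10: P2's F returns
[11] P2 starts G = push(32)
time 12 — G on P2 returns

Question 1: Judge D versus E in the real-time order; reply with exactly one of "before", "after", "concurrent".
Answer: concurrent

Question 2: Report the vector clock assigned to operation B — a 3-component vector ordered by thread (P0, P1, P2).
Answer: (1, 0, 0)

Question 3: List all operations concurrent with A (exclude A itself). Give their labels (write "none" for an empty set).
Answer: B, C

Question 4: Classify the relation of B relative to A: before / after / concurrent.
Answer: concurrent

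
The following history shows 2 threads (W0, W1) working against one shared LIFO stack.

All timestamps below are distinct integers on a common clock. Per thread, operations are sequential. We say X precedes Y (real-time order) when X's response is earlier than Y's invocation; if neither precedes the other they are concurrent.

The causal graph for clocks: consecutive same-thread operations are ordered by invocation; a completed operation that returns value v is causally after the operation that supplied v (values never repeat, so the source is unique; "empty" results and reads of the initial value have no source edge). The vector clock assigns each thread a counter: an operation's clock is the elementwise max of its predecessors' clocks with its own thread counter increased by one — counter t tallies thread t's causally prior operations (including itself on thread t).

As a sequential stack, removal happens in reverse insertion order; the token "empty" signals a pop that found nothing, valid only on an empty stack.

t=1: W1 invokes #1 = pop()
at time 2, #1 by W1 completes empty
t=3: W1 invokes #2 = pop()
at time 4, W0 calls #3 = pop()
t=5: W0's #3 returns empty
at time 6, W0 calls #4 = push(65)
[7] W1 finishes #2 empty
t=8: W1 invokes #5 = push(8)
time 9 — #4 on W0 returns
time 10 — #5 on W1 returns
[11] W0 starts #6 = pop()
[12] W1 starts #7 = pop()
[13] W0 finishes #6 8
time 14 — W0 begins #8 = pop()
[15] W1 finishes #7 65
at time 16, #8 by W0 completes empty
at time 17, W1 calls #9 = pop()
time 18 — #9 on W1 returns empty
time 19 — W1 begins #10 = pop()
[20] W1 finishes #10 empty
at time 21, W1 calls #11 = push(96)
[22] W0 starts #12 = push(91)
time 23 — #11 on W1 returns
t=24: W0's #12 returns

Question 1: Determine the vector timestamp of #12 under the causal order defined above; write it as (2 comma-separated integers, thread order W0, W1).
Answer: (5, 3)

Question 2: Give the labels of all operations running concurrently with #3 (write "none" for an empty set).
Answer: #2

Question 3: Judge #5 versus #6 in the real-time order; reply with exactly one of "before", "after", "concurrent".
Answer: before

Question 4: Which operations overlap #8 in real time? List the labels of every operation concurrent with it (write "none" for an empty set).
Answer: #7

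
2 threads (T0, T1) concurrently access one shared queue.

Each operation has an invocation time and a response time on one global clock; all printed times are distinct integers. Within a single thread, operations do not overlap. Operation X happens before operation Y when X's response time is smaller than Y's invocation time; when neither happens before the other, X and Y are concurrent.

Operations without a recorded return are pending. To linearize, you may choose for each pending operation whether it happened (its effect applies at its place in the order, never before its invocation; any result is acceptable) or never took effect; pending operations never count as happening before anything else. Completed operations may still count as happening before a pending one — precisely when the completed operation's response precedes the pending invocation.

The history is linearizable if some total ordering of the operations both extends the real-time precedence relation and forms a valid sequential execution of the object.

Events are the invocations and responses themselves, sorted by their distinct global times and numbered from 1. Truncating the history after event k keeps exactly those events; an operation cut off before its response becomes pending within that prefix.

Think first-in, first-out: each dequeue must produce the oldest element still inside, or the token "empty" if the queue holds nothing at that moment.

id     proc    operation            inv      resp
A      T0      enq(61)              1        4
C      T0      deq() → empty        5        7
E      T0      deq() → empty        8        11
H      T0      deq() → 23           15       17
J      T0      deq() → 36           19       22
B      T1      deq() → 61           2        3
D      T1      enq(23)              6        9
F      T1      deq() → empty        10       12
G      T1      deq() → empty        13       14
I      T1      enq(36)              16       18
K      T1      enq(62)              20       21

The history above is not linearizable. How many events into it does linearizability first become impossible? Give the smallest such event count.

12

a valid linearization of events 1..11 exists, for instance A, B, C, D, F, E:
step 1: A enq(61) — queue <61>
step 2: B deq() → 61 — queue <>
step 3: C deq() → empty — queue <>
step 4: D enq(23) — queue <23>
step 5: F deq() (pending, included) — queue <>
step 6: E deq() → empty — queue <>
at event 12 (F's time-12 response) nothing linearizes any more
e.g. A, B, C, D, E, F: illegal at step 5, since E deq() → empty cannot apply there
e.g. A, B, C, D, F, E: illegal at step 5, since F deq() → empty cannot apply there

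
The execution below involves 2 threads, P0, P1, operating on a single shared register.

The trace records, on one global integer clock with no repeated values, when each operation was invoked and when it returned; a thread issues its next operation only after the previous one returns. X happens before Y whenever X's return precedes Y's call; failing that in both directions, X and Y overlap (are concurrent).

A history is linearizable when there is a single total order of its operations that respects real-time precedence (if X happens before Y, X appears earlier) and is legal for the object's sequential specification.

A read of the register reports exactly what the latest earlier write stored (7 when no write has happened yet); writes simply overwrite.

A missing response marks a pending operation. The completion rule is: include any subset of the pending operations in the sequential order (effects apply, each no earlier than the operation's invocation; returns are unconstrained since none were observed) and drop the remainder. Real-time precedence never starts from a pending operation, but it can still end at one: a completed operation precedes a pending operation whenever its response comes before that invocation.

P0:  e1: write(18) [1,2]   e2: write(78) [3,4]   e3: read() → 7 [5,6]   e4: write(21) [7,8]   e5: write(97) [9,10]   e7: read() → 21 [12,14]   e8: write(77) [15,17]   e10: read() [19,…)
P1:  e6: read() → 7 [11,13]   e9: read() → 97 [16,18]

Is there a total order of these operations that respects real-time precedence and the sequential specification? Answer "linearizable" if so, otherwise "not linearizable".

not linearizable

cut after 5 events: linearizable; cut after 6 events (e3 responds, time 6): not linearizable
the completed operations (3 total) allow one real-time order; the register replay rejects it
take e1, e2, e3: step 3 already fails, because e3 read() → 7 cannot occur there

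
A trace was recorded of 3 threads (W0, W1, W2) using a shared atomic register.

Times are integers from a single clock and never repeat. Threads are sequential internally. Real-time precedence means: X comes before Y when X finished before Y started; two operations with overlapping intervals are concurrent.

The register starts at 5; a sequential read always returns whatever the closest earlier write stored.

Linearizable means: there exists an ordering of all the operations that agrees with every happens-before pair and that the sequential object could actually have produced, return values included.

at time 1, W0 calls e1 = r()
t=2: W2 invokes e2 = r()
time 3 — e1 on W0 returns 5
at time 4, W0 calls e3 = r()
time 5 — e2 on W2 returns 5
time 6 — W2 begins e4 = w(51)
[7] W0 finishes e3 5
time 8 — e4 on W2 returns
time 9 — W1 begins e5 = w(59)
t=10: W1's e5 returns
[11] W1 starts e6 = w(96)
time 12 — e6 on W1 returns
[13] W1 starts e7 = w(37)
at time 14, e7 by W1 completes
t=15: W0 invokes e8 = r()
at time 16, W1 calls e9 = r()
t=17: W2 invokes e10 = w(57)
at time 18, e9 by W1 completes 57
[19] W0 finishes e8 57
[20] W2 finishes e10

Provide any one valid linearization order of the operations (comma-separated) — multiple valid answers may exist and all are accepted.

e1, e2, e3, e4, e5, e6, e7, e10, e8, e9

step 1: e1 r() → 5 — value 5
step 2: e2 r() → 5 — value 5
step 3: e3 r() → 5 — value 5
step 4: e4 w(51) — value 51
step 5: e5 w(59) — value 59
step 6: e6 w(96) — value 96
step 7: e7 w(37) — value 37
step 8: e10 w(57) — value 57
step 9: e8 r() → 57 — value 57
step 10: e9 r() → 57 — value 57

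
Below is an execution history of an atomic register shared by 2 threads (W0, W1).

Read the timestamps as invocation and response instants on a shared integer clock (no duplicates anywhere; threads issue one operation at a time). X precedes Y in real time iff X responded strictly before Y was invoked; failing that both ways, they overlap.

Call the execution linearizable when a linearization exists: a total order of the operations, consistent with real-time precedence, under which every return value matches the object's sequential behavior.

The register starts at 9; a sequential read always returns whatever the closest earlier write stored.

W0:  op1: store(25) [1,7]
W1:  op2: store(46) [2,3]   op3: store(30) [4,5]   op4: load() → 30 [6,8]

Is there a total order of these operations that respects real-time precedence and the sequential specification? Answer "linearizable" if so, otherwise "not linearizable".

linearizable

one valid linearization: op1, op2, op3, op4
step 1: op1 store(25) — value 25
step 2: op2 store(46) — value 46
step 3: op3 store(30) — value 30
step 4: op4 load() → 30 — value 30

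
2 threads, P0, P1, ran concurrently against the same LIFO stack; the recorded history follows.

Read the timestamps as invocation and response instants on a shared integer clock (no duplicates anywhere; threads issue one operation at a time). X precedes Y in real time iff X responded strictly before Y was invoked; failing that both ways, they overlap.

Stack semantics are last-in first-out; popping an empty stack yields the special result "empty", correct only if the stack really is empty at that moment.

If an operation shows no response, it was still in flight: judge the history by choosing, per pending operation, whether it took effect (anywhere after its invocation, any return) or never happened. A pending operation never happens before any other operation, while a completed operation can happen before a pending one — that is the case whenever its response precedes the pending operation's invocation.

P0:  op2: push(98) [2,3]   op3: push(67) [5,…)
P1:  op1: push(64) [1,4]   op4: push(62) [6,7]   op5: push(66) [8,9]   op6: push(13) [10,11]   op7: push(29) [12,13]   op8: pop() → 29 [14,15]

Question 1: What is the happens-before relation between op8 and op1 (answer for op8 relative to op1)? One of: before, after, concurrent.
Answer: after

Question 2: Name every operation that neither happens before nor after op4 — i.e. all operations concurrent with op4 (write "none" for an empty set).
Answer: op3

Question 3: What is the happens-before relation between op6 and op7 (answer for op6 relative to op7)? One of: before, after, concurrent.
Answer: before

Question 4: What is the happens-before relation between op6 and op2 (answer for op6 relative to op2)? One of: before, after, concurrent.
Answer: after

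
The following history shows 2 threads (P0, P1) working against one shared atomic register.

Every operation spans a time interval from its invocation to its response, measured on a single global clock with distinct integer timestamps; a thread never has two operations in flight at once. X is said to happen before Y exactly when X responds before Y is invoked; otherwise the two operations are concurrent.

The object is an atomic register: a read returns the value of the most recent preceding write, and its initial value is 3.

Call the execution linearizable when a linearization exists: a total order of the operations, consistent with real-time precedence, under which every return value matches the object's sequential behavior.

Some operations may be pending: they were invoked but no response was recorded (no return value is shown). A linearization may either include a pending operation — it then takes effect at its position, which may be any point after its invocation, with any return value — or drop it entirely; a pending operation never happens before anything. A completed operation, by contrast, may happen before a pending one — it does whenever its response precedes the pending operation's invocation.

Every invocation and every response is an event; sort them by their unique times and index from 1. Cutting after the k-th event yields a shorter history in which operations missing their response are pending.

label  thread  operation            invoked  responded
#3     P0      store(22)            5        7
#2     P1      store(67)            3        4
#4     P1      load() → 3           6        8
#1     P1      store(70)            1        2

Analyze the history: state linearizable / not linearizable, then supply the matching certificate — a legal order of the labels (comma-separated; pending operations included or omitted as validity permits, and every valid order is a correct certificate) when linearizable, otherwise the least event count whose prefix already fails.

events 1..7 are fine; event 8 — the response of #4 at time 8 — makes the prefix non-linearizable
2 orders of the 4 completed atomic register ops respect real time; none is legal
one such order, #1, #2, #3, #4, breaks at step 4 where #4 load() → 3 is illegal
one such order, #1, #2, #4, #3, breaks at step 3 where #4 load() → 3 is illegal

not linearizable — minimal violating prefix: 8 events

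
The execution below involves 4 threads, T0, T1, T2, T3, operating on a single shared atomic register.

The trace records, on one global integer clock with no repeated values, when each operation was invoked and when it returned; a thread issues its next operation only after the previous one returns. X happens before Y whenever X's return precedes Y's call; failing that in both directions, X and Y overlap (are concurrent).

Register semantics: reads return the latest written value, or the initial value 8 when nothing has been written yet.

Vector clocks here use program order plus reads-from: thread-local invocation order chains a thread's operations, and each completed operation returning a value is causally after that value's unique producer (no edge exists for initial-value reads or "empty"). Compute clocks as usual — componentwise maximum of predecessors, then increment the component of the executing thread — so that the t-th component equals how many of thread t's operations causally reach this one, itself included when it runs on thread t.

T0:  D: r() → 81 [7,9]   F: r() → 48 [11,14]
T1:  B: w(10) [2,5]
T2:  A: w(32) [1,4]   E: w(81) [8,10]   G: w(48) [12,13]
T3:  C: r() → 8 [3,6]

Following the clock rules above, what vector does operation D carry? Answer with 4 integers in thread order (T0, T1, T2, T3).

(1, 0, 2, 0)

invoked at 3, C has no predecessors; its own T3 bump gives (0, 0, 0, 1)
invoked at 1, A has no predecessors; its own T2 bump gives (0, 0, 1, 0)
invoked at 2, B has no predecessors; its own T1 bump gives (0, 1, 0, 0)
from VC(A)=(0, 0, 1, 0), E (invoked 8) maxes components and bumps T2 → (0, 0, 2, 0)
from VC(E)=(0, 0, 2, 0), G (invoked 12) maxes components and bumps T2 → (0, 0, 3, 0)
from VC(E)=(0, 0, 2, 0), D (invoked 7) maxes components and bumps T0 → (1, 0, 2, 0)
from VC(D)=(1, 0, 2, 0), VC(G)=(0, 0, 3, 0), F (invoked 11) maxes components and bumps T0 → (2, 0, 3, 0)
target: VC(D) = (1, 0, 2, 0)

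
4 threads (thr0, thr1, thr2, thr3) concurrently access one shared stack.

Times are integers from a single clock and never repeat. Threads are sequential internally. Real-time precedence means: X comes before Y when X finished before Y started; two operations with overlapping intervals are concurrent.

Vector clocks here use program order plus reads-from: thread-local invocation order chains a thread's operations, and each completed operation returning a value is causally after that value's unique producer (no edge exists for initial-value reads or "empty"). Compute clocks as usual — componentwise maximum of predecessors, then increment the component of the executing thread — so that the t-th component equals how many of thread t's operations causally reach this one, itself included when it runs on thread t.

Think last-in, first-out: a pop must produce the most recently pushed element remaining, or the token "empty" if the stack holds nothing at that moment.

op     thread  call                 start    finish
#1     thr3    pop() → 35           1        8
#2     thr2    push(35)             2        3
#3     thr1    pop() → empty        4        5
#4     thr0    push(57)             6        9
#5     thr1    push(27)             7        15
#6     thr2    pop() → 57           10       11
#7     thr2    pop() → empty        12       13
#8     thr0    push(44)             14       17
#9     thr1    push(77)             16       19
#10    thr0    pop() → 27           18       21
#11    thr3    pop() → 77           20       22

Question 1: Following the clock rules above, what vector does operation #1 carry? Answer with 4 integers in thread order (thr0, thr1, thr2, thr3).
#2 (invocation 2): nothing precedes it; thr2's component alone gives (0, 0, 1, 0)
#3 (invocation 4): nothing precedes it; thr1's component alone gives (0, 1, 0, 0)
#4 (invocation 6): nothing precedes it; thr0's component alone gives (1, 0, 0, 0)
#1 (invocation 1): componentwise max over VC(#2)=(0, 0, 1, 0), +1 at thr3, giving (0, 0, 1, 1)
#5 (invocation 7): componentwise max over VC(#3)=(0, 1, 0, 0), +1 at thr1, giving (0, 2, 0, 0)
#8 (invocation 14): componentwise max over VC(#4)=(1, 0, 0, 0), +1 at thr0, giving (2, 0, 0, 0)
#9 (invocation 16): componentwise max over VC(#5)=(0, 2, 0, 0), +1 at thr1, giving (0, 3, 0, 0)
#6 (invocation 10): componentwise max over VC(#2)=(0, 0, 1, 0), VC(#4)=(1, 0, 0, 0), +1 at thr2, giving (1, 0, 2, 0)
#7 (invocation 12): componentwise max over VC(#6)=(1, 0, 2, 0), +1 at thr2, giving (1, 0, 3, 0)
#10 (invocation 18): componentwise max over VC(#5)=(0, 2, 0, 0), VC(#8)=(2, 0, 0, 0), +1 at thr0, giving (3, 2, 0, 0)
#11 (invocation 20): componentwise max over VC(#1)=(0, 0, 1, 1), VC(#9)=(0, 3, 0, 0), +1 at thr3, giving (0, 3, 1, 2)
target: VC(#1) = (0, 0, 1, 1)

(0, 0, 1, 1)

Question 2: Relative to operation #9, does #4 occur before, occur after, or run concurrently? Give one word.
#4 spans [6,9], #9 spans [16,19]
resp(#4)=9 < inv(#9)=16

before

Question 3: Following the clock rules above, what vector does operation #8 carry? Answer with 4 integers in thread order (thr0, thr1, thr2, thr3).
invoked at 2, #2 has no predecessors; its own thr2 bump gives (0, 0, 1, 0)
invoked at 4, #3 has no predecessors; its own thr1 bump gives (0, 1, 0, 0)
invoked at 6, #4 has no predecessors; its own thr0 bump gives (1, 0, 0, 0)
merge at #1 (invoked 1): VC(#2)=(0, 0, 1, 0), own-thread bump on thr3 → (0, 0, 1, 1)
merge at #5 (invoked 7): VC(#3)=(0, 1, 0, 0), own-thread bump on thr1 → (0, 2, 0, 0)
merge at #8 (invoked 14): VC(#4)=(1, 0, 0, 0), own-thread bump on thr0 → (2, 0, 0, 0)
merge at #9 (invoked 16): VC(#5)=(0, 2, 0, 0), own-thread bump on thr1 → (0, 3, 0, 0)
merge at #6 (invoked 10): VC(#2)=(0, 0, 1, 0), VC(#4)=(1, 0, 0, 0), own-thread bump on thr2 → (1, 0, 2, 0)
merge at #7 (invoked 12): VC(#6)=(1, 0, 2, 0), own-thread bump on thr2 → (1, 0, 3, 0)
merge at #10 (invoked 18): VC(#5)=(0, 2, 0, 0), VC(#8)=(2, 0, 0, 0), own-thread bump on thr0 → (3, 2, 0, 0)
merge at #11 (invoked 20): VC(#1)=(0, 0, 1, 1), VC(#9)=(0, 3, 0, 0), own-thread bump on thr3 → (0, 3, 1, 2)
target: VC(#8) = (2, 0, 0, 0)

(2, 0, 0, 0)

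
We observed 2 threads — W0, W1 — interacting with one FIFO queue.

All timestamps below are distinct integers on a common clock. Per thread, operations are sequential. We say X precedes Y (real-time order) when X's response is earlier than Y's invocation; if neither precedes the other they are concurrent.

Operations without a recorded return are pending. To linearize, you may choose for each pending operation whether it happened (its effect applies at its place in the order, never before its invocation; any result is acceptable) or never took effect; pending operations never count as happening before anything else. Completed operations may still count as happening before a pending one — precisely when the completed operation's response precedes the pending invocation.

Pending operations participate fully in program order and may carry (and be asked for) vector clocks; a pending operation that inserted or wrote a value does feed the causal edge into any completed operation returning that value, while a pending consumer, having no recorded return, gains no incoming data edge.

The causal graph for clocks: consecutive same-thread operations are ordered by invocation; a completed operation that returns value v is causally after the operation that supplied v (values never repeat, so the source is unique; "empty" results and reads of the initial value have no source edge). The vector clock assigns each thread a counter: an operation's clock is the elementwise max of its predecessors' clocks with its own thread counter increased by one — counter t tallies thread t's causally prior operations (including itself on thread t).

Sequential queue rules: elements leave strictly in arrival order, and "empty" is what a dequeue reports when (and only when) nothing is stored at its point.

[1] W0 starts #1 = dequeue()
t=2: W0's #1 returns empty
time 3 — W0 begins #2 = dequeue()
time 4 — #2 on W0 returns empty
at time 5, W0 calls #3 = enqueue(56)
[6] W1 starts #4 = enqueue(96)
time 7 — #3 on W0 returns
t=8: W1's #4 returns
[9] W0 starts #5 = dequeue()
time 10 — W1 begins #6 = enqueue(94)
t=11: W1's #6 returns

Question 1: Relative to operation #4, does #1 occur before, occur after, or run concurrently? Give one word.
Answer: before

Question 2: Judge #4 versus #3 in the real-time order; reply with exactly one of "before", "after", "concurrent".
Answer: concurrent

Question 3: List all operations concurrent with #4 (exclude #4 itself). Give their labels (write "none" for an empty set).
Answer: #3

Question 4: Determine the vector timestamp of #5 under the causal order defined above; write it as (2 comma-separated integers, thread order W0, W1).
Answer: (4, 0)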